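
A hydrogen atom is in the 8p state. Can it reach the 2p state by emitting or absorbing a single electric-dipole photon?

forbidden

Initial l = 1, final l = 1, so Δl = +0. E1 requires Δl = ±1: ✗.
The transition is electric-dipole forbidden.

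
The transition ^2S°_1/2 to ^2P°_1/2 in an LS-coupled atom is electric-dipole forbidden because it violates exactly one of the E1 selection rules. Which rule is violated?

Reading off the term symbols: S 1/2→1/2, L 0→1, J 1/2→1/2, parity odd→odd.
Parity must change: odd → odd — ✗.
ΔS = 0: S: 1/2 → 1/2 — ✓.
ΔL = 0, ±1 (not L=0↔0): L: 0 → 1, ΔL = +1 — ✓.
ΔJ = 0, ±1 (not J=0↔0): J: 1/2 → 1/2, ΔJ = +0 — ✓.

parity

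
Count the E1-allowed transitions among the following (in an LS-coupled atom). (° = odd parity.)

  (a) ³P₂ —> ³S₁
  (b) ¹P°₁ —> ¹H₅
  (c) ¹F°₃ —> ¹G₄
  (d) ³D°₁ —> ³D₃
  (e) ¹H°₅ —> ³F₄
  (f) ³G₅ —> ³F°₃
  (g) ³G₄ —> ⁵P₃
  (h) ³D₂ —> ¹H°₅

1

(a) forbidden (parity fails)
(b) forbidden (ΔL, ΔJ fail)
(c) allowed
(d) forbidden (ΔJ fails)
(e) forbidden (ΔS, ΔL fail)
(f) forbidden (ΔJ fails)
(g) forbidden (parity, ΔS, ΔL fail)
(h) forbidden (ΔS, ΔL, ΔJ fail)
Total allowed: 1 of 8.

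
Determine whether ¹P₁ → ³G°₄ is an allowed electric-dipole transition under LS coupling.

forbidden

Parity must change: even → odd — passes.
ΔS = 0: S: 0 → 1 — fails.
ΔL = 0, ±1 (not L=0↔0): L: 1 → 4, ΔL = +3 — fails.
ΔJ = 0, ±1 (not J=0↔0): J: 1 → 4, ΔJ = +3 — fails.
Rule(s) violated: ΔS, ΔL, ΔJ.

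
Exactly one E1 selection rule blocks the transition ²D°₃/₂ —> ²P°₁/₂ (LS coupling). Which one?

parity

ΔJ = 0, ±1 (not J=0↔0): J: 3/2 → 1/2, ΔJ = -1 — passes.
ΔS = 0: S: 1/2 → 1/2 — passes.
Parity must change: odd → odd — fails.
ΔL = 0, ±1 (not L=0↔0): L: 2 → 1, ΔL = -1 — passes.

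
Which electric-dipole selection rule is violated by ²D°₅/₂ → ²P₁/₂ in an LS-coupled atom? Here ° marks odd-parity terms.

Initial level: S=1/2, L=2, J=5/2, parity odd. Final level: S=1/2, L=1, J=1/2, parity even.
Parity must change: odd → even — ✓.
ΔS = 0: S: 1/2 → 1/2 — ✓.
ΔL = 0, ±1 (not L=0↔0): L: 2 → 1, ΔL = -1 — ✓.
ΔJ = 0, ±1 (not J=0↔0): J: 5/2 → 1/2, ΔJ = -2 — ✗.

the ΔJ = 0, ±1 rule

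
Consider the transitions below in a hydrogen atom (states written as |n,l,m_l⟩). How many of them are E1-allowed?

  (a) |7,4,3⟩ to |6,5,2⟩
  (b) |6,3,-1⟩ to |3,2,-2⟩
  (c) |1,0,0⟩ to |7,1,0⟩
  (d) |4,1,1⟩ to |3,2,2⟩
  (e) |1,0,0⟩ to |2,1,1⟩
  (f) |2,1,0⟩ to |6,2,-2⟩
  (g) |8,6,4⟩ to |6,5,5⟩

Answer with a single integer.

6

(a) allowed
(b) allowed
(c) allowed
(d) allowed
(e) allowed
(f) forbidden — Δm_l = -2 (E1 requires Δm_l = 0, ±1)
(g) allowed
Total allowed: 6 of 7.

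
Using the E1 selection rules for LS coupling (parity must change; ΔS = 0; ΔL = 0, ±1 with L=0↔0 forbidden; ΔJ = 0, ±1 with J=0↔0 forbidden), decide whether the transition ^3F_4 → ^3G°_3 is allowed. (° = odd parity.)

allowed

ΔS = 0: S: 1 → 1 — ✓.
ΔJ = 0, ±1 (not J=0↔0): J: 4 → 3, ΔJ = -1 — ✓.
Parity must change: even → odd — ✓.
ΔL = 0, ±1 (not L=0↔0): L: 3 → 4, ΔL = +1 — ✓.
All four E1 rules are satisfied.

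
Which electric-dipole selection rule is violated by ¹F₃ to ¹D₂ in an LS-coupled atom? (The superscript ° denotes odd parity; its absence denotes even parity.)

ΔS = 0: S: 0 → 0 — satisfied.
ΔL = 0, ±1 (not L=0↔0): L: 3 → 2, ΔL = -1 — satisfied.
ΔJ = 0, ±1 (not J=0↔0): J: 3 → 2, ΔJ = -1 — satisfied.
Parity must change: even → even — violated.

parity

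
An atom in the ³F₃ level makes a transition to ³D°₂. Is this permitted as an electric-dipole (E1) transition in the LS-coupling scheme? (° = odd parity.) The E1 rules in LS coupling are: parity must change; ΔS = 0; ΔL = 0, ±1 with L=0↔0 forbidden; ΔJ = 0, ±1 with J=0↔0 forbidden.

Initial level: S=1, L=3, J=3, parity even. Final level: S=1, L=2, J=2, parity odd.
Parity must change: even → odd — ✓.
ΔS = 0: S: 1 → 1 — ✓.
ΔL = 0, ±1 (not L=0↔0): L: 3 → 2, ΔL = -1 — ✓.
ΔJ = 0, ±1 (not J=0↔0): J: 3 → 2, ΔJ = -1 — ✓.
All four E1 rules are satisfied.

allowed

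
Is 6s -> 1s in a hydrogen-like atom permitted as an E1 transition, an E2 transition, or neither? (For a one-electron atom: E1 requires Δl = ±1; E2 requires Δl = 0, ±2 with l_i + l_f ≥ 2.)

neither

Δl = 0 − 0 = +0; l_i + l_f = 0.
E1 (Δl = ±1): not satisfied.
E2 (Δl = 0,±2, l_i+l_f ≥ 2): not satisfied.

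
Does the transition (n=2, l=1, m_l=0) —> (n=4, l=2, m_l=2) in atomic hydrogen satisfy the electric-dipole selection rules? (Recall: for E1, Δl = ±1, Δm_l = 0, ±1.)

forbidden

l: 1 → 2 (Δl = +1). Δl = ±1 ✓.
Δm_l = 2 − (0) = +2. E1 requires Δm_l = 0, ±1: ✗.
The transition is electric-dipole forbidden.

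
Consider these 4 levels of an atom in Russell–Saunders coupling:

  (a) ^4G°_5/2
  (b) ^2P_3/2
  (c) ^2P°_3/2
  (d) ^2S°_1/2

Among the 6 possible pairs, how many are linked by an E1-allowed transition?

2

(a)–(b): forbidden (ΔS, ΔL).
(a)–(c): forbidden (parity, ΔS, ΔL).
(a)–(d): forbidden (parity, ΔS, ΔL, ΔJ).
(b)–(c): allowed.
(b)–(d): allowed.
(c)–(d): forbidden (parity).
Allowed pairs: 2 of 6.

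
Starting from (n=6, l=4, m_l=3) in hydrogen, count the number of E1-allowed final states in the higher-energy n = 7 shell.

E1 requires Δl = ±1, so l_f ∈ {3, 5}; with 0 ≤ l_f ≤ n_f−1 = 6, the allowed l_f values are {3, 5}.
For l_f = 3: m_f ∈ {m_i−1, m_i, m_i+1} ∩ [−3, 3] = {2, 3} → 2 states.
For l_f = 5: m_f ∈ {m_i−1, m_i, m_i+1} ∩ [−5, 5] = {2, 3, 4} → 3 states.
Total: 5.

5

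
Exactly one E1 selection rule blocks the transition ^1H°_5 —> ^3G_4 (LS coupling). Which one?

the ΔS = 0 rule

Initial level: S=0, L=5, J=5, parity odd. Final level: S=1, L=4, J=4, parity even.
ΔJ = 0, ±1 (not J=0↔0): J: 5 → 4, ΔJ = -1 — ✓.
Parity must change: odd → even — ✓.
ΔS = 0: S: 0 → 1 — ✗.
ΔL = 0, ±1 (not L=0↔0): L: 5 → 4, ΔL = -1 — ✓.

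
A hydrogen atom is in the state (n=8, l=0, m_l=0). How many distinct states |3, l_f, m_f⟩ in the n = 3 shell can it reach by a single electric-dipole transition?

3

E1 requires Δl = ±1, so l_f ∈ {-1, 1}; with 0 ≤ l_f ≤ n_f−1 = 2, the allowed l_f values are {1}.
For l_f = 1: m_f ∈ {m_i−1, m_i, m_i+1} ∩ [−1, 1] = {-1, 0, 1} → 3 states.
Total: 3.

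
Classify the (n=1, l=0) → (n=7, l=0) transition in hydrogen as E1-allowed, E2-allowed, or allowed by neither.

neither

Δl = 0 − 0 = +0; l_i + l_f = 0.
E1 (Δl = ±1): not satisfied.
E2 (Δl = 0,±2, l_i+l_f ≥ 2): not satisfied.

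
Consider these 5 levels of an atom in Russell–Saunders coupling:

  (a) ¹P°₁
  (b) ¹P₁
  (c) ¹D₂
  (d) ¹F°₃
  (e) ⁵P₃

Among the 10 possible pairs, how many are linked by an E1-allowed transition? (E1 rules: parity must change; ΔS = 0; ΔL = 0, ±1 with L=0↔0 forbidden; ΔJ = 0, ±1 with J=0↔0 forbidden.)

(a)–(b): allowed.
(a)–(c): allowed.
(a)–(d): forbidden (parity, ΔL, ΔJ).
(a)–(e): forbidden (ΔS, ΔJ).
(b)–(c): forbidden (parity).
(b)–(d): forbidden (ΔL, ΔJ).
(b)–(e): forbidden (parity, ΔS, ΔJ).
(c)–(d): allowed.
(c)–(e): forbidden (parity, ΔS).
(d)–(e): forbidden (ΔS, ΔL).
Allowed pairs: 3 of 10.

3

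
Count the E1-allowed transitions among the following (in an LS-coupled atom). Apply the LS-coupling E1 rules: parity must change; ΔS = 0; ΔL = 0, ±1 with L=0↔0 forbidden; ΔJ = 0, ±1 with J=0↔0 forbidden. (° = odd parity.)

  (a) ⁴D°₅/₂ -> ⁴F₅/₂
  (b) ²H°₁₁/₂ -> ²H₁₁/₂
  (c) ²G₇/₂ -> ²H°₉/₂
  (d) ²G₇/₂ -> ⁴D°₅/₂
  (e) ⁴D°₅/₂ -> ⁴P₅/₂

4

(a) allowed
(b) allowed
(c) allowed
(d) forbidden (ΔS, ΔL fail)
(e) allowed
Total allowed: 4 of 5.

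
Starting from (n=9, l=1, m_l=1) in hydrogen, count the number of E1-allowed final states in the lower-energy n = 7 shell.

4

E1 requires Δl = ±1, so l_f ∈ {0, 2}; with 0 ≤ l_f ≤ n_f−1 = 6, the allowed l_f values are {0, 2}.
For l_f = 0: m_f ∈ {m_i−1, m_i, m_i+1} ∩ [−0, 0] = {0} → 1 state.
For l_f = 2: m_f ∈ {m_i−1, m_i, m_i+1} ∩ [−2, 2] = {0, 1, 2} → 3 states.
Total: 4.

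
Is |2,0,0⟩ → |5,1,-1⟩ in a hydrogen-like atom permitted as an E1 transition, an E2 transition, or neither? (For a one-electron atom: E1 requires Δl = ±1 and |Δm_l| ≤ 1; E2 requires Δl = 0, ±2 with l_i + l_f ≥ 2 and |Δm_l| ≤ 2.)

Δl = 1 − 0 = +1; l_i + l_f = 1.
Δm_l = -1.
E1 (Δl = ±1, |Δm_l| ≤ 1): satisfied.
E2 (Δl = 0,±2, l_i+l_f ≥ 2, |Δm_l| ≤ 2): not satisfied.

E1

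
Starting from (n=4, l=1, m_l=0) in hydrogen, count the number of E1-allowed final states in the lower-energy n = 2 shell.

E1 requires Δl = ±1, so l_f ∈ {0, 2}; with 0 ≤ l_f ≤ n_f−1 = 1, the allowed l_f values are {0}.
For l_f = 0: m_f ∈ {m_i−1, m_i, m_i+1} ∩ [−0, 0] = {0} → 1 state.
Total: 1.

1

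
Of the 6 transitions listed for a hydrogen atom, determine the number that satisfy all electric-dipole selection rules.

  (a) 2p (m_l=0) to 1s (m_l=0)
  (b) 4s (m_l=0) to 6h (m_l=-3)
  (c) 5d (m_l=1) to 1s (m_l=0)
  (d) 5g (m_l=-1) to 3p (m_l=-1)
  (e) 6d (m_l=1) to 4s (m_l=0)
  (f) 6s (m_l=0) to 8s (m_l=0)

1

(a) allowed
(b) forbidden — Δl = +5 (E1 requires Δl = ±1); Δm_l = -3 (E1 requires Δm_l = 0, ±1)
(c) forbidden — Δl = -2 (E1 requires Δl = ±1)
(d) forbidden — Δl = -3 (E1 requires Δl = ±1)
(e) forbidden — Δl = -2 (E1 requires Δl = ±1)
(f) forbidden — Δl = +0 (E1 requires Δl = ±1)
Total allowed: 1 of 6.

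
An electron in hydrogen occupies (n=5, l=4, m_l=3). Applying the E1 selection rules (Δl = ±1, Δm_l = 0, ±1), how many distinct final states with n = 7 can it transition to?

5

E1 requires Δl = ±1, so l_f ∈ {3, 5}; with 0 ≤ l_f ≤ n_f−1 = 6, the allowed l_f values are {3, 5}.
For l_f = 3: m_f ∈ {m_i−1, m_i, m_i+1} ∩ [−3, 3] = {2, 3} → 2 states.
For l_f = 5: m_f ∈ {m_i−1, m_i, m_i+1} ∩ [−5, 5] = {2, 3, 4} → 3 states.
Total: 5.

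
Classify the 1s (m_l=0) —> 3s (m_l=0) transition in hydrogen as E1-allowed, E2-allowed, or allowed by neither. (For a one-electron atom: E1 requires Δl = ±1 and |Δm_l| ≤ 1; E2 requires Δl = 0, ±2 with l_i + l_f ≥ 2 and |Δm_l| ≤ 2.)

Δl = 0 − 0 = +0; l_i + l_f = 0.
Δm_l = +0.
E1 (Δl = ±1, |Δm_l| ≤ 1): not satisfied.
E2 (Δl = 0,±2, l_i+l_f ≥ 2, |Δm_l| ≤ 2): not satisfied.

neither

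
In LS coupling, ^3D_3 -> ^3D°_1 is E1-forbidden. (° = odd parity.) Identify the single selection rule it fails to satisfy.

Reading off the term symbols: S 1→1, L 2→2, J 3→1, parity even→odd.
ΔL = 0, ±1 (not L=0↔0): L: 2 → 2, ΔL = +0 — satisfied.
ΔJ = 0, ±1 (not J=0↔0): J: 3 → 1, ΔJ = -2 — violated.
ΔS = 0: S: 1 → 1 — satisfied.
Parity must change: even → odd — satisfied.

the ΔJ = 0, ±1 rule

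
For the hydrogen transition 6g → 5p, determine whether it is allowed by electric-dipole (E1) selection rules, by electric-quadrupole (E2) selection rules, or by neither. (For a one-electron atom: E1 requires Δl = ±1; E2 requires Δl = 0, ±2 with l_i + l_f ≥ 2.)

Δl = 1 − 4 = -3; l_i + l_f = 5.
E1 (Δl = ±1): not satisfied.
E2 (Δl = 0,±2, l_i+l_f ≥ 2): not satisfied.

neither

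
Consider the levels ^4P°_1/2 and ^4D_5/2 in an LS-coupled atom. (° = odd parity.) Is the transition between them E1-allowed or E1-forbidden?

forbidden

Parity must change: odd → even — satisfied.
ΔS = 0: S: 3/2 → 3/2 — satisfied.
ΔL = 0, ±1 (not L=0↔0): L: 1 → 2, ΔL = +1 — satisfied.
ΔJ = 0, ±1 (not J=0↔0): J: 1/2 → 5/2, ΔJ = +2 — violated.
Rule(s) violated: ΔJ.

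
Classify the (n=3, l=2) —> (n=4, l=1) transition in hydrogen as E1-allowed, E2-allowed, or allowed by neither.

E1

Δl = 1 − 2 = -1; l_i + l_f = 3.
E1 (Δl = ±1): satisfied.
E2 (Δl = 0,±2, l_i+l_f ≥ 2): not satisfied.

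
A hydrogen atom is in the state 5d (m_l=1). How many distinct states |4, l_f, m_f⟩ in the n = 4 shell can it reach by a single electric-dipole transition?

E1 requires Δl = ±1, so l_f ∈ {1, 3}; with 0 ≤ l_f ≤ n_f−1 = 3, the allowed l_f values are {1, 3}.
For l_f = 1: m_f ∈ {m_i−1, m_i, m_i+1} ∩ [−1, 1] = {0, 1} → 2 states.
For l_f = 3: m_f ∈ {m_i−1, m_i, m_i+1} ∩ [−3, 3] = {0, 1, 2} → 3 states.
Total: 5.

5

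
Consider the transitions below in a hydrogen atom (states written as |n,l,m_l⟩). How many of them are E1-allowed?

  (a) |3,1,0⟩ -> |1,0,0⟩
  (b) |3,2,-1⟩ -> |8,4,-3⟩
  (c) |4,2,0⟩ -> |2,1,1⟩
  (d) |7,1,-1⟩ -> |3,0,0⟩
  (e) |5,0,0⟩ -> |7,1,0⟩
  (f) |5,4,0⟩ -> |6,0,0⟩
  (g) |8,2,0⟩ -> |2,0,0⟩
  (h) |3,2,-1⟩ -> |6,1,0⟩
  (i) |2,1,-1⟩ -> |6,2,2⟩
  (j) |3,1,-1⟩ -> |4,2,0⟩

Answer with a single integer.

6

(a) allowed
(b) forbidden — Δl = +2 (E1 requires Δl = ±1); Δm_l = -2 (E1 requires Δm_l = 0, ±1)
(c) allowed
(d) allowed
(e) allowed
(f) forbidden — Δl = -4 (E1 requires Δl = ±1)
(g) forbidden — Δl = -2 (E1 requires Δl = ±1)
(h) allowed
(i) forbidden — Δm_l = +3 (E1 requires Δm_l = 0, ±1)
(j) allowed
Total allowed: 6 of 10.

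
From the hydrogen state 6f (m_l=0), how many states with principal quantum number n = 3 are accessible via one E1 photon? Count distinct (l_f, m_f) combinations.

E1 requires Δl = ±1, so l_f ∈ {2, 4}; with 0 ≤ l_f ≤ n_f−1 = 2, the allowed l_f values are {2}.
For l_f = 2: m_f ∈ {m_i−1, m_i, m_i+1} ∩ [−2, 2] = {-1, 0, 1} → 3 states.
Total: 3.

3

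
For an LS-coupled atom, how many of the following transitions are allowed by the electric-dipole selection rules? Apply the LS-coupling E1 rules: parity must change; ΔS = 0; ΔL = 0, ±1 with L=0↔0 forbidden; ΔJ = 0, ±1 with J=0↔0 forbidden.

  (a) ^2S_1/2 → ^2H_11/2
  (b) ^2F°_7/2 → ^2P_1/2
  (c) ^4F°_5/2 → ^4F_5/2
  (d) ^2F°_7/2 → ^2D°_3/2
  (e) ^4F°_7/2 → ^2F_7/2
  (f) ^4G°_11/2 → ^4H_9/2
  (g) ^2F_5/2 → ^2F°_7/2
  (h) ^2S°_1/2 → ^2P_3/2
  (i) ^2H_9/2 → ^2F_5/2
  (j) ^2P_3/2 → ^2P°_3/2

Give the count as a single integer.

(a) forbidden (parity, ΔL, ΔJ fail)
(b) forbidden (ΔL, ΔJ fail)
(c) allowed
(d) forbidden (parity, ΔJ fail)
(e) forbidden (ΔS fails)
(f) allowed
(g) allowed
(h) allowed
(i) forbidden (parity, ΔL, ΔJ fail)
(j) allowed
Total allowed: 5 of 10.

5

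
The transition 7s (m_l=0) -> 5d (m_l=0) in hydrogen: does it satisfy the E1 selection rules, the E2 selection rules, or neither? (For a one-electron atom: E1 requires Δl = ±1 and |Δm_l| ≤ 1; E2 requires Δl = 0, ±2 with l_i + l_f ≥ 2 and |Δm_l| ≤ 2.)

Δl = 2 − 0 = +2; l_i + l_f = 2.
Δm_l = +0.
E1 (Δl = ±1, |Δm_l| ≤ 1): not satisfied.
E2 (Δl = 0,±2, l_i+l_f ≥ 2, |Δm_l| ≤ 2): satisfied.

E2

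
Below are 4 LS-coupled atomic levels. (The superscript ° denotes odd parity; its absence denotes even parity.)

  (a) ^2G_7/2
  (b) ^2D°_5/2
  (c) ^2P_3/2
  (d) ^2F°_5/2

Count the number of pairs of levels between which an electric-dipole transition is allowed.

2

(a)–(b): forbidden (ΔL).
(a)–(c): forbidden (parity, ΔL, ΔJ).
(a)–(d): allowed.
(b)–(c): allowed.
(b)–(d): forbidden (parity).
(c)–(d): forbidden (ΔL).
Allowed pairs: 2 of 6.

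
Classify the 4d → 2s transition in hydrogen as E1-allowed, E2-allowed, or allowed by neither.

E2

Δl = 0 − 2 = -2; l_i + l_f = 2.
E1 (Δl = ±1): not satisfied.
E2 (Δl = 0,±2, l_i+l_f ≥ 2): satisfied.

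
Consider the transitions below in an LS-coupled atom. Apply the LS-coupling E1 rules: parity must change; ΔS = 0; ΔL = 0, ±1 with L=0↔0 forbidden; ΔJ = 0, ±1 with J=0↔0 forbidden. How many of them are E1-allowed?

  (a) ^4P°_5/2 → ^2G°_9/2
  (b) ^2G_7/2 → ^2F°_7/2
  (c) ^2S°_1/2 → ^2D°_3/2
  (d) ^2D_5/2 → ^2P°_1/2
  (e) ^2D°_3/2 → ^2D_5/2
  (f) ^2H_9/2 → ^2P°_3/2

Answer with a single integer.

2

(a) forbidden (parity, ΔS, ΔL, ΔJ fail)
(b) allowed
(c) forbidden (parity, ΔL fail)
(d) forbidden (ΔJ fails)
(e) allowed
(f) forbidden (ΔL, ΔJ fail)
Total allowed: 2 of 6.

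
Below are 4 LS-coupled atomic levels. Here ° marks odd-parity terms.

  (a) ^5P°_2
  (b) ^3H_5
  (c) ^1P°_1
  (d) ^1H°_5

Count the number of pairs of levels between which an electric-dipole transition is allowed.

0

(a)–(b): forbidden (ΔS, ΔL, ΔJ).
(a)–(c): forbidden (parity, ΔS).
(a)–(d): forbidden (parity, ΔS, ΔL, ΔJ).
(b)–(c): forbidden (ΔS, ΔL, ΔJ).
(b)–(d): forbidden (ΔS).
(c)–(d): forbidden (parity, ΔL, ΔJ).
Allowed pairs: 0 of 6.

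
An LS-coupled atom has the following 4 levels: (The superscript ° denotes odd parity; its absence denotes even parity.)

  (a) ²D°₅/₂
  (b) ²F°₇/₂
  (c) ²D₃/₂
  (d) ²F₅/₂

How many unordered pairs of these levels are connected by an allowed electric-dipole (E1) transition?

3

(a)–(b): forbidden (parity).
(a)–(c): allowed.
(a)–(d): allowed.
(b)–(c): forbidden (ΔJ).
(b)–(d): allowed.
(c)–(d): forbidden (parity).
Allowed pairs: 3 of 6.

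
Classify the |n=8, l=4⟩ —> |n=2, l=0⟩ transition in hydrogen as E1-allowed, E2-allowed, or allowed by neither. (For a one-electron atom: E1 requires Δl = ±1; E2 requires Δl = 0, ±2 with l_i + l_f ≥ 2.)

Δl = 0 − 4 = -4; l_i + l_f = 4.
E1 (Δl = ±1): not satisfied.
E2 (Δl = 0,±2, l_i+l_f ≥ 2): not satisfied.

neither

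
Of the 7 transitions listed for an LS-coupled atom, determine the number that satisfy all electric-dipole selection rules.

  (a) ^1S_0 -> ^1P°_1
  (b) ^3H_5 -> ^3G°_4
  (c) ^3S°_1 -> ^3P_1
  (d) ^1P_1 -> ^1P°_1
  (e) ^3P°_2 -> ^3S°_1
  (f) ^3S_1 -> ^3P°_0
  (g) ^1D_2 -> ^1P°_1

(a) allowed
(b) allowed
(c) allowed
(d) allowed
(e) forbidden (parity fails)
(f) allowed
(g) allowed
Total allowed: 6 of 7.

6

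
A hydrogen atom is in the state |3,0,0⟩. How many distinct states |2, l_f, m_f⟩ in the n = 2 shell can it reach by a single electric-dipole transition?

3

E1 requires Δl = ±1, so l_f ∈ {-1, 1}; with 0 ≤ l_f ≤ n_f−1 = 1, the allowed l_f values are {1}.
For l_f = 1: m_f ∈ {m_i−1, m_i, m_i+1} ∩ [−1, 1] = {-1, 0, 1} → 3 states.
Total: 3.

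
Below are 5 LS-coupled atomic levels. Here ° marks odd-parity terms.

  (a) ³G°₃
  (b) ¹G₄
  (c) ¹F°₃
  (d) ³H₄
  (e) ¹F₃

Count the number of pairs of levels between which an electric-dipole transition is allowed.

3

(a)–(b): forbidden (ΔS).
(a)–(c): forbidden (parity, ΔS).
(a)–(d): allowed.
(a)–(e): forbidden (ΔS).
(b)–(c): allowed.
(b)–(d): forbidden (parity, ΔS).
(b)–(e): forbidden (parity).
(c)–(d): forbidden (ΔS, ΔL).
(c)–(e): allowed.
(d)–(e): forbidden (parity, ΔS, ΔL).
Allowed pairs: 3 of 10.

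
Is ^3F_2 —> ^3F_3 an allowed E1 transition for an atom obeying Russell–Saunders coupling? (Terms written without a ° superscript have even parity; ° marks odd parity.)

Initial level: S=1, L=3, J=2, parity even. Final level: S=1, L=3, J=3, parity even.
Parity must change: even → even — fails.
ΔS = 0: S: 1 → 1 — passes.
ΔL = 0, ±1 (not L=0↔0): L: 3 → 3, ΔL = +0 — passes.
ΔJ = 0, ±1 (not J=0↔0): J: 2 → 3, ΔJ = +1 — passes.
Rule(s) violated: parity.

forbidden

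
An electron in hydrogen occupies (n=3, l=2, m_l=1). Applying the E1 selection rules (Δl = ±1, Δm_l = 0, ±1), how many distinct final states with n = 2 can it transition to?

E1 requires Δl = ±1, so l_f ∈ {1, 3}; with 0 ≤ l_f ≤ n_f−1 = 1, the allowed l_f values are {1}.
For l_f = 1: m_f ∈ {m_i−1, m_i, m_i+1} ∩ [−1, 1] = {0, 1} → 2 states.
Total: 2.

2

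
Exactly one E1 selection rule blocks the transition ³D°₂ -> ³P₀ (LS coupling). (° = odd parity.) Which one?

Reading off the term symbols: S 1→1, L 2→1, J 2→0, parity odd→even.
Parity must change: odd → even — passes.
ΔS = 0: S: 1 → 1 — passes.
ΔL = 0, ±1 (not L=0↔0): L: 2 → 1, ΔL = -1 — passes.
ΔJ = 0, ±1 (not J=0↔0): J: 2 → 0, ΔJ = -2 — fails.

the ΔJ = 0, ±1 rule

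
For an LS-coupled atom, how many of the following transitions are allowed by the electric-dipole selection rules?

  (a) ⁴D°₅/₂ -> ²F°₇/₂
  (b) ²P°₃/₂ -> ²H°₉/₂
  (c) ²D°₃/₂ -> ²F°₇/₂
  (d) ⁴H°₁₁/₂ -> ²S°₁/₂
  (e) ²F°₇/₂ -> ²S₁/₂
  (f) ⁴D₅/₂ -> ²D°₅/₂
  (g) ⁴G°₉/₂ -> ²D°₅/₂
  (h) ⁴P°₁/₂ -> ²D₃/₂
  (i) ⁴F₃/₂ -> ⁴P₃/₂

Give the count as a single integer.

0

(a) forbidden (parity, ΔS fail)
(b) forbidden (parity, ΔL, ΔJ fail)
(c) forbidden (parity, ΔJ fail)
(d) forbidden (parity, ΔS, ΔL, ΔJ fail)
(e) forbidden (ΔL, ΔJ fail)
(f) forbidden (ΔS fails)
(g) forbidden (parity, ΔS, ΔL, ΔJ fail)
(h) forbidden (ΔS fails)
(i) forbidden (parity, ΔL fail)
Total allowed: 0 of 9.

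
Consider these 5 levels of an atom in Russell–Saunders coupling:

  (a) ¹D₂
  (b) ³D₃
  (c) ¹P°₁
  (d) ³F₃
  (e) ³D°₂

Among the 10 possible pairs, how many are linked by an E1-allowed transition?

3

(a)–(b): forbidden (parity, ΔS).
(a)–(c): allowed.
(a)–(d): forbidden (parity, ΔS).
(a)–(e): forbidden (ΔS).
(b)–(c): forbidden (ΔS, ΔJ).
(b)–(d): forbidden (parity).
(b)–(e): allowed.
(c)–(d): forbidden (ΔS, ΔL, ΔJ).
(c)–(e): forbidden (parity, ΔS).
(d)–(e): allowed.
Allowed pairs: 3 of 10.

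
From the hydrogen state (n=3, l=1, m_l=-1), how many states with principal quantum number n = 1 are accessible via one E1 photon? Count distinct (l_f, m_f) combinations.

1

E1 requires Δl = ±1, so l_f ∈ {0, 2}; with 0 ≤ l_f ≤ n_f−1 = 0, the allowed l_f values are {0}.
For l_f = 0: m_f ∈ {m_i−1, m_i, m_i+1} ∩ [−0, 0] = {0} → 1 state.
Total: 1.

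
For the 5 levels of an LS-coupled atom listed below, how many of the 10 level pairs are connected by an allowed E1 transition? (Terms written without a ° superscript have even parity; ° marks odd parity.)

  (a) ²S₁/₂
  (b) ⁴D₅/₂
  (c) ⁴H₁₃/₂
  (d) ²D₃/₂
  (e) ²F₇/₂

0

(a)–(b): forbidden (parity, ΔS, ΔL, ΔJ).
(a)–(c): forbidden (parity, ΔS, ΔL, ΔJ).
(a)–(d): forbidden (parity, ΔL).
(a)–(e): forbidden (parity, ΔL, ΔJ).
(b)–(c): forbidden (parity, ΔL, ΔJ).
(b)–(d): forbidden (parity, ΔS).
(b)–(e): forbidden (parity, ΔS).
(c)–(d): forbidden (parity, ΔS, ΔL, ΔJ).
(c)–(e): forbidden (parity, ΔS, ΔL, ΔJ).
(d)–(e): forbidden (parity, ΔJ).
Allowed pairs: 0 of 10.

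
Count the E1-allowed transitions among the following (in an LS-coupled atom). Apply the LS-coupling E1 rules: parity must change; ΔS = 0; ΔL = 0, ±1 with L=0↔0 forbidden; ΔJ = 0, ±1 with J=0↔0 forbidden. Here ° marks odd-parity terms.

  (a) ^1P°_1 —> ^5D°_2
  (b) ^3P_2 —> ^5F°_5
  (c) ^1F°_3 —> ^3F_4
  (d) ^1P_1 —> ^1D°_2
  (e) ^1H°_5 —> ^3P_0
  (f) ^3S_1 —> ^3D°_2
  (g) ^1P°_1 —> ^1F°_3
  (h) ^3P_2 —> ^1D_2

(a) forbidden (parity, ΔS fail)
(b) forbidden (ΔS, ΔL, ΔJ fail)
(c) forbidden (ΔS fails)
(d) allowed
(e) forbidden (ΔS, ΔL, ΔJ fail)
(f) forbidden (ΔL fails)
(g) forbidden (parity, ΔL, ΔJ fail)
(h) forbidden (parity, ΔS fail)
Total allowed: 1 of 8.

1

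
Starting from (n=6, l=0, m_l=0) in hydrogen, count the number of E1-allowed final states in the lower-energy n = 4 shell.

3

E1 requires Δl = ±1, so l_f ∈ {-1, 1}; with 0 ≤ l_f ≤ n_f−1 = 3, the allowed l_f values are {1}.
For l_f = 1: m_f ∈ {m_i−1, m_i, m_i+1} ∩ [−1, 1] = {-1, 0, 1} → 3 states.
Total: 3.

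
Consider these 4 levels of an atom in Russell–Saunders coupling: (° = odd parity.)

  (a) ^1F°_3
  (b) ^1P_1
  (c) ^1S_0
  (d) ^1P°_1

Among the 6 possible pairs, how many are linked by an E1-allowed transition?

2

(a)–(b): forbidden (ΔL, ΔJ).
(a)–(c): forbidden (ΔL, ΔJ).
(a)–(d): forbidden (parity, ΔL, ΔJ).
(b)–(c): forbidden (parity).
(b)–(d): allowed.
(c)–(d): allowed.
Allowed pairs: 2 of 6.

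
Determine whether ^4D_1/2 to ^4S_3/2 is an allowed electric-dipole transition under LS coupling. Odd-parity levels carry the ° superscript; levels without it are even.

Initial level: S=3/2, L=2, J=1/2, parity even. Final level: S=3/2, L=0, J=3/2, parity even.
ΔL = 0, ±1 (not L=0↔0): L: 2 → 0, ΔL = -2 — ✗.
ΔS = 0: S: 3/2 → 3/2 — ✓.
ΔJ = 0, ±1 (not J=0↔0): J: 1/2 → 3/2, ΔJ = +1 — ✓.
Parity must change: even → even — ✗.
Rule(s) violated: parity, ΔL.

forbidden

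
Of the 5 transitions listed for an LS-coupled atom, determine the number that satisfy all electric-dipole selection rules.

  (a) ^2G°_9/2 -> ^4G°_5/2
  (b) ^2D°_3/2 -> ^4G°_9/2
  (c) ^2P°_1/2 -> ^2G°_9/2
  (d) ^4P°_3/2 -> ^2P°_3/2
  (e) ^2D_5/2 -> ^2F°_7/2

(a) forbidden (parity, ΔS, ΔJ fail)
(b) forbidden (parity, ΔS, ΔL, ΔJ fail)
(c) forbidden (parity, ΔL, ΔJ fail)
(d) forbidden (parity, ΔS fail)
(e) allowed
Total allowed: 1 of 5.

1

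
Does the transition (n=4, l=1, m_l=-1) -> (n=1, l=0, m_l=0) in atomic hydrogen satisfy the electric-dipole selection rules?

allowed

Initial l = 1, final l = 0, so Δl = -1. E1 requires Δl = ±1: satisfied.
Δm_l = 0 − (-1) = +1. E1 requires Δm_l = 0, ±1: satisfied.
All E1 selection rules are satisfied.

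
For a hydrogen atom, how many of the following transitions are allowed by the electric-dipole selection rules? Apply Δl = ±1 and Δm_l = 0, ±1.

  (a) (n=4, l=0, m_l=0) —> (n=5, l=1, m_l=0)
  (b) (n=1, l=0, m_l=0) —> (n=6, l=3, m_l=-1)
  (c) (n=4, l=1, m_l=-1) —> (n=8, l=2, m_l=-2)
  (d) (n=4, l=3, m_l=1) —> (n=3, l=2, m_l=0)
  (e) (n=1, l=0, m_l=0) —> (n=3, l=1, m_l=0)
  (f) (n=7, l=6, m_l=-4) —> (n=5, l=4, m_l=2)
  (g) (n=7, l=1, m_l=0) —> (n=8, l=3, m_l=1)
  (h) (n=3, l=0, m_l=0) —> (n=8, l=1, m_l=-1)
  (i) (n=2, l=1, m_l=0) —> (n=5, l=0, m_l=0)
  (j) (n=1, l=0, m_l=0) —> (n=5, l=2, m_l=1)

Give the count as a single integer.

(a) allowed
(b) forbidden — Δl = +3 (E1 requires Δl = ±1)
(c) allowed
(d) allowed
(e) allowed
(f) forbidden — Δl = -2 (E1 requires Δl = ±1); Δm_l = +6 (E1 requires Δm_l = 0, ±1)
(g) forbidden — Δl = +2 (E1 requires Δl = ±1)
(h) allowed
(i) allowed
(j) forbidden — Δl = +2 (E1 requires Δl = ±1)
Total allowed: 6 of 10.

6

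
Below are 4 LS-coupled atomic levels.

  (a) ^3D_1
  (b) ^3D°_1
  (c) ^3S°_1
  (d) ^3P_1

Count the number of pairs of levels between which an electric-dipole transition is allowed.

(a)–(b): allowed.
(a)–(c): forbidden (ΔL).
(a)–(d): forbidden (parity).
(b)–(c): forbidden (parity, ΔL).
(b)–(d): allowed.
(c)–(d): allowed.
Allowed pairs: 3 of 6.

3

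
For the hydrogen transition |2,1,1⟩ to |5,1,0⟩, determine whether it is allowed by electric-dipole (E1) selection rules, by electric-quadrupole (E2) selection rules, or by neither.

E2

Δl = 1 − 1 = +0; l_i + l_f = 2.
Δm_l = -1.
E1 (Δl = ±1, |Δm_l| ≤ 1): not satisfied.
E2 (Δl = 0,±2, l_i+l_f ≥ 2, |Δm_l| ≤ 2): satisfied.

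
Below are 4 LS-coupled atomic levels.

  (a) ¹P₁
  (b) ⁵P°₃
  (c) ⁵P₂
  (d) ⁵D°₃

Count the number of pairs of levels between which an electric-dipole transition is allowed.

(a)–(b): forbidden (ΔS, ΔJ).
(a)–(c): forbidden (parity, ΔS).
(a)–(d): forbidden (ΔS, ΔJ).
(b)–(c): allowed.
(b)–(d): forbidden (parity).
(c)–(d): allowed.
Allowed pairs: 2 of 6.

2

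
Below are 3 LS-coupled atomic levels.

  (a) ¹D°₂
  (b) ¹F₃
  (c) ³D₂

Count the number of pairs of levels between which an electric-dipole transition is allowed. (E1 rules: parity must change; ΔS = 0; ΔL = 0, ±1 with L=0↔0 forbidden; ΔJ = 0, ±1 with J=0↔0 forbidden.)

(a)–(b): allowed.
(a)–(c): forbidden (ΔS).
(b)–(c): forbidden (parity, ΔS).
Allowed pairs: 1 of 3.

1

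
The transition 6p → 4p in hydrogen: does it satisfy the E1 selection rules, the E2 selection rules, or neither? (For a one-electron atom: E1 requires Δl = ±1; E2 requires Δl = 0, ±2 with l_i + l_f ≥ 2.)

Δl = 1 − 1 = +0; l_i + l_f = 2.
E1 (Δl = ±1): not satisfied.
E2 (Δl = 0,±2, l_i+l_f ≥ 2): satisfied.

E2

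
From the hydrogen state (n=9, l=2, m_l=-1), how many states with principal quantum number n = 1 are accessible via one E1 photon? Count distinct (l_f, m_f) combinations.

0

E1 requires l_f ∈ {1, 3}, but neither lies in [0, 0], so no final state is reachable.
Total: 0.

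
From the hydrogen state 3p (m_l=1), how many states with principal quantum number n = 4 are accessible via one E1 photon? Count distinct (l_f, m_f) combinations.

4

E1 requires Δl = ±1, so l_f ∈ {0, 2}; with 0 ≤ l_f ≤ n_f−1 = 3, the allowed l_f values are {0, 2}.
For l_f = 0: m_f ∈ {m_i−1, m_i, m_i+1} ∩ [−0, 0] = {0} → 1 state.
For l_f = 2: m_f ∈ {m_i−1, m_i, m_i+1} ∩ [−2, 2] = {0, 1, 2} → 3 states.
Total: 4.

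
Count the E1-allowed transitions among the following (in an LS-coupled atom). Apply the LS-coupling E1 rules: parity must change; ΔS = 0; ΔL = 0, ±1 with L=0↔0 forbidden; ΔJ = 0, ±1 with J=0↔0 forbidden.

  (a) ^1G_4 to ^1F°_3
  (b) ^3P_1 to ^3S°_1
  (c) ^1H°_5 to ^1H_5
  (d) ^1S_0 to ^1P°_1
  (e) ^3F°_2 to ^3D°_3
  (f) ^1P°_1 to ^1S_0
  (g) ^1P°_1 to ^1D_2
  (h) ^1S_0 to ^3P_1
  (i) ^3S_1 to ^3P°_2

(a) allowed
(b) allowed
(c) allowed
(d) allowed
(e) forbidden (parity fails)
(f) allowed
(g) allowed
(h) forbidden (parity, ΔS fail)
(i) allowed
Total allowed: 7 of 9.

7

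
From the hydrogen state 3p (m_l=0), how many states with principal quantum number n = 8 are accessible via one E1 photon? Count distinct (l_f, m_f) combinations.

4

E1 requires Δl = ±1, so l_f ∈ {0, 2}; with 0 ≤ l_f ≤ n_f−1 = 7, the allowed l_f values are {0, 2}.
For l_f = 0: m_f ∈ {m_i−1, m_i, m_i+1} ∩ [−0, 0] = {0} → 1 state.
For l_f = 2: m_f ∈ {m_i−1, m_i, m_i+1} ∩ [−2, 2] = {-1, 0, 1} → 3 states.
Total: 4.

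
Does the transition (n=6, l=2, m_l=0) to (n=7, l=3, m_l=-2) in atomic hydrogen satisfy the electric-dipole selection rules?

forbidden

l: 2 → 3 (Δl = +1). Δl = ±1 ok.
Δm_l = -2 − (0) = -2. E1 requires Δm_l = 0, ±1: fails.
The transition is electric-dipole forbidden.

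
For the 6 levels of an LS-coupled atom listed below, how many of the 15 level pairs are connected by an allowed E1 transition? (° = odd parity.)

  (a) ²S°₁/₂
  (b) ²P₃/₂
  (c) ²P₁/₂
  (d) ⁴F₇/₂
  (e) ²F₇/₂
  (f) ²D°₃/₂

(a)–(b): allowed.
(a)–(c): allowed.
(a)–(d): forbidden (ΔS, ΔL, ΔJ).
(a)–(e): forbidden (ΔL, ΔJ).
(a)–(f): forbidden (parity, ΔL).
(b)–(c): forbidden (parity).
(b)–(d): forbidden (parity, ΔS, ΔL, ΔJ).
(b)–(e): forbidden (parity, ΔL, ΔJ).
(b)–(f): allowed.
(c)–(d): forbidden (parity, ΔS, ΔL, ΔJ).
(c)–(e): forbidden (parity, ΔL, ΔJ).
(c)–(f): allowed.
(d)–(e): forbidden (parity, ΔS).
(d)–(f): forbidden (ΔS, ΔJ).
(e)–(f): forbidden (ΔJ).
Allowed pairs: 4 of 15.

4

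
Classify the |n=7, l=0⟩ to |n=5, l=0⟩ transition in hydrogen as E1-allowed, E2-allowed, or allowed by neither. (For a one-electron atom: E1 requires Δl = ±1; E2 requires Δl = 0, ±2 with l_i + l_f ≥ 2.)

Δl = 0 − 0 = +0; l_i + l_f = 0.
E1 (Δl = ±1): not satisfied.
E2 (Δl = 0,±2, l_i+l_f ≥ 2): not satisfied.

neither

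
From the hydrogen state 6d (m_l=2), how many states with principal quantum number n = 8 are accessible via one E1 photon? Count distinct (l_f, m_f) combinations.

E1 requires Δl = ±1, so l_f ∈ {1, 3}; with 0 ≤ l_f ≤ n_f−1 = 7, the allowed l_f values are {1, 3}.
For l_f = 1: m_f ∈ {m_i−1, m_i, m_i+1} ∩ [−1, 1] = {1} → 1 state.
For l_f = 3: m_f ∈ {m_i−1, m_i, m_i+1} ∩ [−3, 3] = {1, 2, 3} → 3 states.
Total: 4.

4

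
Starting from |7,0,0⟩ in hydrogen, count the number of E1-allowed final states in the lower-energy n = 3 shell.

E1 requires Δl = ±1, so l_f ∈ {-1, 1}; with 0 ≤ l_f ≤ n_f−1 = 2, the allowed l_f values are {1}.
For l_f = 1: m_f ∈ {m_i−1, m_i, m_i+1} ∩ [−1, 1] = {-1, 0, 1} → 3 states.
Total: 3.

3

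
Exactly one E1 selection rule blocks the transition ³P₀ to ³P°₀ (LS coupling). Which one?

the J=0 ↔ J=0 exclusion

Parity must change: even → odd — ok.
ΔS = 0: S: 1 → 1 — ok.
ΔL = 0, ±1 (not L=0↔0): L: 1 → 1, ΔL = +0 — ok.
ΔJ = 0, ±1 (not J=0↔0): J: 0 → 0, ΔJ = +0 — fails.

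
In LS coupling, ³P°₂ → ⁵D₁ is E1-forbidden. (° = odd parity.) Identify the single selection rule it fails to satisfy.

Reading off the term symbols: S 1→2, L 1→2, J 2→1, parity odd→even.
Parity must change: odd → even — satisfied.
ΔS = 0: S: 1 → 2 — violated.
ΔL = 0, ±1 (not L=0↔0): L: 1 → 2, ΔL = +1 — satisfied.
ΔJ = 0, ±1 (not J=0↔0): J: 2 → 1, ΔJ = -1 — satisfied.

the ΔS = 0 rule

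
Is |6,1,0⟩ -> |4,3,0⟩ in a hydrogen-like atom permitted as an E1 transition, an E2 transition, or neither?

Δl = 3 − 1 = +2; l_i + l_f = 4.
Δm_l = +0.
E1 (Δl = ±1, |Δm_l| ≤ 1): not satisfied.
E2 (Δl = 0,±2, l_i+l_f ≥ 2, |Δm_l| ≤ 2): satisfied.

E2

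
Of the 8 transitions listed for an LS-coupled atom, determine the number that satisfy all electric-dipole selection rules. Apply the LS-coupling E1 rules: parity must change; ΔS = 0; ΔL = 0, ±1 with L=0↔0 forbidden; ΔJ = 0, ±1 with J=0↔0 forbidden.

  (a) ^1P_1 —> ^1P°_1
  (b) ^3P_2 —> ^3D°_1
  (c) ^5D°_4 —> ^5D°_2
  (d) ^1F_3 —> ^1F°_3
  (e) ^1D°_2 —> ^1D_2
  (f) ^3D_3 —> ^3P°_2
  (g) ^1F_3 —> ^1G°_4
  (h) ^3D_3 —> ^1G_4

(a) allowed
(b) allowed
(c) forbidden (parity, ΔJ fail)
(d) allowed
(e) allowed
(f) allowed
(g) allowed
(h) forbidden (parity, ΔS, ΔL fail)
Total allowed: 6 of 8.

6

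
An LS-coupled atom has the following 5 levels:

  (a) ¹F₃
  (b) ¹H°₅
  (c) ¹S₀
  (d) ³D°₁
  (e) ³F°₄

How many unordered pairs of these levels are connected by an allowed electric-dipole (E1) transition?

0

(a)–(b): forbidden (ΔL, ΔJ).
(a)–(c): forbidden (parity, ΔL, ΔJ).
(a)–(d): forbidden (ΔS, ΔJ).
(a)–(e): forbidden (ΔS).
(b)–(c): forbidden (ΔL, ΔJ).
(b)–(d): forbidden (parity, ΔS, ΔL, ΔJ).
(b)–(e): forbidden (parity, ΔS, ΔL).
(c)–(d): forbidden (ΔS, ΔL).
(c)–(e): forbidden (ΔS, ΔL, ΔJ).
(d)–(e): forbidden (parity, ΔJ).
Allowed pairs: 0 of 10.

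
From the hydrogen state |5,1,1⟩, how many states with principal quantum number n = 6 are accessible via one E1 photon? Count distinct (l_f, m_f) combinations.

E1 requires Δl = ±1, so l_f ∈ {0, 2}; with 0 ≤ l_f ≤ n_f−1 = 5, the allowed l_f values are {0, 2}.
For l_f = 0: m_f ∈ {m_i−1, m_i, m_i+1} ∩ [−0, 0] = {0} → 1 state.
For l_f = 2: m_f ∈ {m_i−1, m_i, m_i+1} ∩ [−2, 2] = {0, 1, 2} → 3 states.
Total: 4.

4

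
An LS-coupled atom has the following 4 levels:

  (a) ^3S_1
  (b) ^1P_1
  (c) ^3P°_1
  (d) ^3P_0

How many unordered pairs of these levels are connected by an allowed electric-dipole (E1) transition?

(a)–(b): forbidden (parity, ΔS).
(a)–(c): allowed.
(a)–(d): forbidden (parity).
(b)–(c): forbidden (ΔS).
(b)–(d): forbidden (parity, ΔS).
(c)–(d): allowed.
Allowed pairs: 2 of 6.

2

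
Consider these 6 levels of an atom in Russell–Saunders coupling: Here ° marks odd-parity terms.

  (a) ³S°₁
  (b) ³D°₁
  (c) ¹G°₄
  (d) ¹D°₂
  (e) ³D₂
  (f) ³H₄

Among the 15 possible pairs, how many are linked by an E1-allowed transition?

1

(a)–(b): forbidden (parity, ΔL).
(a)–(c): forbidden (parity, ΔS, ΔL, ΔJ).
(a)–(d): forbidden (parity, ΔS, ΔL).
(a)–(e): forbidden (ΔL).
(a)–(f): forbidden (ΔL, ΔJ).
(b)–(c): forbidden (parity, ΔS, ΔL, ΔJ).
(b)–(d): forbidden (parity, ΔS).
(b)–(e): allowed.
(b)–(f): forbidden (ΔL, ΔJ).
(c)–(d): forbidden (parity, ΔL, ΔJ).
(c)–(e): forbidden (ΔS, ΔL, ΔJ).
(c)–(f): forbidden (ΔS).
(d)–(e): forbidden (ΔS).
(d)–(f): forbidden (ΔS, ΔL, ΔJ).
(e)–(f): forbidden (parity, ΔL, ΔJ).
Allowed pairs: 1 of 15.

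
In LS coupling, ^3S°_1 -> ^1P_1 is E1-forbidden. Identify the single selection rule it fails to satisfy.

the ΔS = 0 rule

Parity must change: odd → even — passes.
ΔS = 0: S: 1 → 0 — fails.
ΔL = 0, ±1 (not L=0↔0): L: 0 → 1, ΔL = +1 — passes.
ΔJ = 0, ±1 (not J=0↔0): J: 1 → 1, ΔJ = +0 — passes.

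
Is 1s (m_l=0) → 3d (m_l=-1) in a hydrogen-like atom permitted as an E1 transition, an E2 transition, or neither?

E2

Δl = 2 − 0 = +2; l_i + l_f = 2.
Δm_l = -1.
E1 (Δl = ±1, |Δm_l| ≤ 1): not satisfied.
E2 (Δl = 0,±2, l_i+l_f ≥ 2, |Δm_l| ≤ 2): satisfied.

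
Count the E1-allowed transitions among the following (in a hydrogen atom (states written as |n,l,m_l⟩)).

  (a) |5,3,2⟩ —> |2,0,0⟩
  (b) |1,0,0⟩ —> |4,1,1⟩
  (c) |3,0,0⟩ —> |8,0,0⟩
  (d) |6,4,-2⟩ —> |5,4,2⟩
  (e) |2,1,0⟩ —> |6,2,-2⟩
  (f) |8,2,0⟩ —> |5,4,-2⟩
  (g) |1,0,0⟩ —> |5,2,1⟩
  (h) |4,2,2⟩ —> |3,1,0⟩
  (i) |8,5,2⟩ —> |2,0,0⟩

(a) forbidden — Δl = -3 (E1 requires Δl = ±1); Δm_l = -2 (E1 requires Δm_l = 0, ±1)
(b) allowed
(c) forbidden — Δl = +0 (E1 requires Δl = ±1)
(d) forbidden — Δl = +0 (E1 requires Δl = ±1); Δm_l = +4 (E1 requires Δm_l = 0, ±1)
(e) forbidden — Δm_l = -2 (E1 requires Δm_l = 0, ±1)
(f) forbidden — Δl = +2 (E1 requires Δl = ±1); Δm_l = -2 (E1 requires Δm_l = 0, ±1)
(g) forbidden — Δl = +2 (E1 requires Δl = ±1)
(h) forbidden — Δm_l = -2 (E1 requires Δm_l = 0, ±1)
(i) forbidden — Δl = -5 (E1 requires Δl = ±1); Δm_l = -2 (E1 requires Δm_l = 0, ±1)
Total allowed: 1 of 9.

1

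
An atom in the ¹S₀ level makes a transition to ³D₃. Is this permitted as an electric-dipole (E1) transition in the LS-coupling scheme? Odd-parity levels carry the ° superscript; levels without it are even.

Parity must change: even → even — violated.
ΔS = 0: S: 0 → 1 — violated.
ΔL = 0, ±1 (not L=0↔0): L: 0 → 2, ΔL = +2 — violated.
ΔJ = 0, ±1 (not J=0↔0): J: 0 → 3, ΔJ = +3 — violated.
Rule(s) violated: parity, ΔS, ΔL, ΔJ.

forbidden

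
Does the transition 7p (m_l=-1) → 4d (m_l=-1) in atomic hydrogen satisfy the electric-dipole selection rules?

allowed

Initial l = 1, final l = 2, so Δl = +1. E1 requires Δl = ±1: satisfied.
Δm_l = -1 − (-1) = +0. E1 requires Δm_l = 0, ±1: satisfied.
All E1 selection rules are satisfied.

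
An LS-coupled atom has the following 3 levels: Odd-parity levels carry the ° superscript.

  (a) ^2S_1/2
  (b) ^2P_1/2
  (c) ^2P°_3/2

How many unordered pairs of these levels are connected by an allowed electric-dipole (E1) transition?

2

(a)–(b): forbidden (parity).
(a)–(c): allowed.
(b)–(c): allowed.
Allowed pairs: 2 of 3.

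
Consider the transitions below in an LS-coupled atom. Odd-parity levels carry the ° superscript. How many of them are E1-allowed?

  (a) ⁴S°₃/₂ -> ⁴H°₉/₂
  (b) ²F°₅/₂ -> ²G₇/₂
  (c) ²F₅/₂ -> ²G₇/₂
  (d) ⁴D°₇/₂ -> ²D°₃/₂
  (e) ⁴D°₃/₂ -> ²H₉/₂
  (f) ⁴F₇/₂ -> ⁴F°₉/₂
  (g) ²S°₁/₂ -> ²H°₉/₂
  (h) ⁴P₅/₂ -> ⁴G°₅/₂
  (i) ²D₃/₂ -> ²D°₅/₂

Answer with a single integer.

(a) forbidden (parity, ΔL, ΔJ fail)
(b) allowed
(c) forbidden (parity fails)
(d) forbidden (parity, ΔS, ΔJ fail)
(e) forbidden (ΔS, ΔL, ΔJ fail)
(f) allowed
(g) forbidden (parity, ΔL, ΔJ fail)
(h) forbidden (ΔL fails)
(i) allowed
Total allowed: 3 of 9.

3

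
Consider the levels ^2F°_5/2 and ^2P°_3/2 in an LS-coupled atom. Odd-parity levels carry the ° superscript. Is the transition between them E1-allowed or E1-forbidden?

Initial level: S=1/2, L=3, J=5/2, parity odd. Final level: S=1/2, L=1, J=3/2, parity odd.
Parity must change: odd → odd — ✗.
ΔS = 0: S: 1/2 → 1/2 — ✓.
ΔL = 0, ±1 (not L=0↔0): L: 3 → 1, ΔL = -2 — ✗.
ΔJ = 0, ±1 (not J=0↔0): J: 5/2 → 3/2, ΔJ = -1 — ✓.
Rule(s) violated: parity, ΔL.

forbidden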